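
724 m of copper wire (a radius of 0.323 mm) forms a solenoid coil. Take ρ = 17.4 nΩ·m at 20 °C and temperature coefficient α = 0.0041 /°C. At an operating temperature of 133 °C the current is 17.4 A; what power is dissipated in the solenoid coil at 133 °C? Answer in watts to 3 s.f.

17000 W

ρ = 17.4 nΩ·m = 1.74×10^-8 Ω·m
A = πr² = π(3.2300e-04 m)² = 3.278e-07 m²
R₍20₎ = ρL/A = (1.74×10^-8)(724)/(3.278e-07) = 38.44 Ω
R₍133₎ = R₍20₎(1 + αΔT) = 38.44 × (1 + 0.0041×113) = 56.24 Ω
P = I²R = (17.4)² × 56.24 = 17000 W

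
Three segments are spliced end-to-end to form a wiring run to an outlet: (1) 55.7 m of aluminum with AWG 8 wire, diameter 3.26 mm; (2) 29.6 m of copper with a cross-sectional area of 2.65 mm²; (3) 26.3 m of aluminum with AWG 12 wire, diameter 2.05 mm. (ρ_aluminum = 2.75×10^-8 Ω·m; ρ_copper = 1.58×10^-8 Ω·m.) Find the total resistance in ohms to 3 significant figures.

Seg 1: A = π(3.26/2 mm)² = π(1.6300e-03 m)² = 8.347e-06 m²
R_1 = (2.75×10^-8)(55.7)/(8.347e-06) = 0.1835 Ω
Seg 2: A = 2.65 mm² = 2.650e-06 m²
R_2 = (1.58×10^-8)(29.6)/(2.650e-06) = 0.1765 Ω
Seg 3: A = π(2.05/2 mm)² = π(1.0250e-03 m)² = 3.301e-06 m²
R_3 = (2.75×10^-8)(26.3)/(3.301e-06) = 0.2191 Ω
R_total = R_1 + R_2 + R_3 = 0.579 Ω

0.579 Ω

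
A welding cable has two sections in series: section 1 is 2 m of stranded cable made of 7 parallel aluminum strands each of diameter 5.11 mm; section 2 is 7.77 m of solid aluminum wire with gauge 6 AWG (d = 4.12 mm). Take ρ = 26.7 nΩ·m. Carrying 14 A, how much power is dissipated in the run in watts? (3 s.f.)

3.12 W

ρ = 26.7 nΩ·m = 2.67×10^-8 Ω·m
Section 1: A_strand = π(2.5550e-03)² = 2.051e-05 m²; R₁ = ρL/(N·A_s) = (2.67×10^-8)(2)/(7×2.051e-05) = 3.720×10^-4 Ω
Section 2: A = π(4.12/2 mm)² = π(2.0600e-03 m)² = 1.333e-05 m²
R₂ = (2.67×10^-8)(7.77)/(1.333e-05) = 0.01556 Ω
R = R₁ + R₂ = 0.01593 Ω
P = I²R = (14)² × 0.01593 = 3.12 W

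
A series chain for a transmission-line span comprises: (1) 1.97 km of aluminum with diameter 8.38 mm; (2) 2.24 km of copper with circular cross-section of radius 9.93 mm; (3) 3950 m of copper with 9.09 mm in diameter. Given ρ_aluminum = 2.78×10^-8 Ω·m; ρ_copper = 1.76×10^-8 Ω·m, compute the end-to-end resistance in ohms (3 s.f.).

Seg 1: A = π(d/2)² = π(4.1900e-03 m)² = 5.515e-05 m²
R_1 = (2.78×10^-8)(1970)/(5.515e-05) = 0.993 Ω
Seg 2: A = πr² = π(9.9300e-03 m)² = 3.098e-04 m²
R_2 = (1.76×10^-8)(2240)/(3.098e-04) = 0.1273 Ω
Seg 3: A = π(d/2)² = π(4.5450e-03 m)² = 6.490e-05 m²
R_3 = (1.76×10^-8)(3950)/(6.490e-05) = 1.071 Ω
R_total = R_1 + R_2 + R_3 = 2.19 Ω

2.19 Ω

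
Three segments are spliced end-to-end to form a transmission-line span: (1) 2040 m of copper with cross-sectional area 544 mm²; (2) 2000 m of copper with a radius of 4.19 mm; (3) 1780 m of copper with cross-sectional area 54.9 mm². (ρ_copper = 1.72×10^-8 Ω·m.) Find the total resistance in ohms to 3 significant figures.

Seg 1: A = 544 mm² = 5.440e-04 m²
R_1 = (1.72×10^-8)(2040)/(5.440e-04) = 0.0645 Ω
Seg 2: A = πr² = π(4.1900e-03 m)² = 5.515e-05 m²
R_2 = (1.72×10^-8)(2000)/(5.515e-05) = 0.6237 Ω
Seg 3: A = 54.9 mm² = 5.490e-05 m²
R_3 = (1.72×10^-8)(1780)/(5.490e-05) = 0.5577 Ω
R_total = R_1 + R_2 + R_3 = 1.25 Ω

1.25 Ω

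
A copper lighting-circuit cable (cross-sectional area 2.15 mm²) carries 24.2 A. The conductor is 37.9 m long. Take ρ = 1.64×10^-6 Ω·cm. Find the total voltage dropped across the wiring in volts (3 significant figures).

7.00 V

ρ = 1.64×10^-6 Ω·cm = 1.64×10^-8 Ω·m
A = 2.15 mm² = 2.150e-06 m²
R = ρL/A = (1.64×10^-8)(37.9)/(2.150e-06) = 0.2891 Ω
V = IR = 24.2 × 0.2891 = 7.00 V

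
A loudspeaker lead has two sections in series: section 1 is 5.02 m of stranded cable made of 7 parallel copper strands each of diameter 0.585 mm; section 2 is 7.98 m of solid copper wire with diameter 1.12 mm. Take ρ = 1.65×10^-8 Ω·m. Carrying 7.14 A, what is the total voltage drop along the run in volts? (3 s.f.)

Section 1: A_strand = π(2.9250e-04)² = 2.688e-07 m²; R₁ = ρL/(N·A_s) = (1.65×10^-8)(5.02)/(7×2.688e-07) = 0.04402 Ω
Section 2: A = π(d/2)² = π(5.6000e-04 m)² = 9.852e-07 m²
R₂ = (1.65×10^-8)(7.98)/(9.852e-07) = 0.1336 Ω
R = R₁ + R₂ = 0.1777 Ω
V = IR = 7.14 × 0.1777 = 1.27 V

1.27 V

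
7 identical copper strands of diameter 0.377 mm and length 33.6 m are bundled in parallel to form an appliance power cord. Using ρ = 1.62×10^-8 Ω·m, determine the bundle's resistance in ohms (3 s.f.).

0.697 Ω

A_strand = π(1.8850e-04 m)² = 1.116e-07 m²
R_strand = ρL/A = (1.62×10^-8)(33.6)/(1.116e-07) = 4.876 Ω
R_total = R_strand/N = 4.876/7 = 0.697 Ω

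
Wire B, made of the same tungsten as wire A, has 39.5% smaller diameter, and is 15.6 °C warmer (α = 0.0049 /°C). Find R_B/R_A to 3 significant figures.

R ∝ ρL/d² with ρ ∝ (1+αΔT), so R_B/R_A = (1 − 39.5/100)⁻² × (1 + 0.0049×15.6)
= 2.732 × 1.076 = 2.94

2.94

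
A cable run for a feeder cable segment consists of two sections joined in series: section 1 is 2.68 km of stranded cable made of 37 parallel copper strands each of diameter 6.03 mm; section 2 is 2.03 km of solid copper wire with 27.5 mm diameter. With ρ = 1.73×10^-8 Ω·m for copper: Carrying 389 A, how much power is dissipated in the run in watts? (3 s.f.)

Section 1: A_strand = π(3.0150e-03)² = 2.856e-05 m²; R₁ = ρL/(N·A_s) = (1.73×10^-8)(2680)/(37×2.856e-05) = 0.04388 Ω
Section 2: A = π(d/2)² = π(1.3750e-02 m)² = 5.940e-04 m²
R₂ = (1.73×10^-8)(2030)/(5.940e-04) = 0.05913 Ω
R = R₁ + R₂ = 0.103 Ω
P = I²R = (389)² × 0.103 = 15600 W

15600 W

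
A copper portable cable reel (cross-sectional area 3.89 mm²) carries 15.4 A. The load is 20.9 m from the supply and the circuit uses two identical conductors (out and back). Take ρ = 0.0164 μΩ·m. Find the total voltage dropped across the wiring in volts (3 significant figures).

2.71 V

ρ = 0.0164 μΩ·m = 1.64×10^-8 Ω·m
A = 3.89 mm² = 3.890e-06 m²
Total conductor length (both ways) L = 2 × 20.9 = 41.8 m
R = ρL/A = (1.64×10^-8)(41.8)/(3.890e-06) = 0.1762 Ω
V = IR = 15.4 × 0.1762 = 2.71 V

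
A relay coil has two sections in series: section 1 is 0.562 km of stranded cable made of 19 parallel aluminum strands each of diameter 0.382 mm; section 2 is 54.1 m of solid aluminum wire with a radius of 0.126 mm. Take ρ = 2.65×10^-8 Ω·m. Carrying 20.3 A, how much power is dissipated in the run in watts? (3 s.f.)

Section 1: A_strand = π(1.9100e-04)² = 1.146e-07 m²; R₁ = ρL/(N·A_s) = (2.65×10^-8)(562)/(19×1.146e-07) = 6.839 Ω
Section 2: A = πr² = π(1.2600e-04 m)² = 4.988e-08 m²
R₂ = (2.65×10^-8)(54.1)/(4.988e-08) = 28.74 Ω
R = R₁ + R₂ = 35.58 Ω
P = I²R = (20.3)² × 35.58 = 14700 W

14700 W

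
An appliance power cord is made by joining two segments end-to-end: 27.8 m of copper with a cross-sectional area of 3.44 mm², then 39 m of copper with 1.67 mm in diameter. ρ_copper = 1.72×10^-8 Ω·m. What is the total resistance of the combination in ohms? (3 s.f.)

Segment 1: A = 3.44 mm² = 3.440e-06 m²
R₁ = ρL/A = (1.72×10^-8)(27.8)/(3.440e-06) = 0.139 Ω
Segment 2: A = π(d/2)² = π(8.3500e-04 m)² = 2.190e-06 m²
R₂ = (1.72×10^-8)(39)/(2.190e-06) = 0.3062 Ω
R = R₁ + R₂ = 0.445 Ω

0.445 Ω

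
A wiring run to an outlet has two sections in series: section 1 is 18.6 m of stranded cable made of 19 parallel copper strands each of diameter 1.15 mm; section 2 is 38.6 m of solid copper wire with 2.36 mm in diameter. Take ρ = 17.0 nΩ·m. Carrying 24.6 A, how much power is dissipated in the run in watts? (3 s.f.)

ρ = 17.0 nΩ·m = 1.70×10^-8 Ω·m
Section 1: A_strand = π(5.7500e-04)² = 1.039e-06 m²; R₁ = ρL/(N·A_s) = (1.70×10^-8)(18.6)/(19×1.039e-06) = 0.01602 Ω
Section 2: A = π(d/2)² = π(1.1800e-03 m)² = 4.374e-06 m²
R₂ = (1.70×10^-8)(38.6)/(4.374e-06) = 0.15 Ω
R = R₁ + R₂ = 0.166 Ω
P = I²R = (24.6)² × 0.166 = 100 W

100 W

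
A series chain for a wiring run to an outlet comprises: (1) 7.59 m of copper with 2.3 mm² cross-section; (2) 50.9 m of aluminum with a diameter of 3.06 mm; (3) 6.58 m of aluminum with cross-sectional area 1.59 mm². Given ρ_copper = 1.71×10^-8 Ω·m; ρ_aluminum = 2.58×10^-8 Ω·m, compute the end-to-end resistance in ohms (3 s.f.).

Seg 1: A = 2.3 mm² = 2.300e-06 m²
R_1 = (1.71×10^-8)(7.59)/(2.300e-06) = 0.05643 Ω
Seg 2: A = π(d/2)² = π(1.5300e-03 m)² = 7.354e-06 m²
R_2 = (2.58×10^-8)(50.9)/(7.354e-06) = 0.1786 Ω
Seg 3: A = 1.59 mm² = 1.590e-06 m²
R_3 = (2.58×10^-8)(6.58)/(1.590e-06) = 0.1068 Ω
R_total = R_1 + R_2 + R_3 = 0.342 Ω

0.342 Ω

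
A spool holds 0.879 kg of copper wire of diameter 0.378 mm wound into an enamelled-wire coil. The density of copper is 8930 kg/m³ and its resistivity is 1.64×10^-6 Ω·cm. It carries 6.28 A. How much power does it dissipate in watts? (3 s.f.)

5060 W

ρ = 1.64×10^-6 Ω·cm = 1.64×10^-8 Ω·m
A = π(d/2)² = π(1.8900e-04 m)² = 1.1222e-07 m²
L = m/(density·A) = 0.879/(8930×1.1222e-07) = 877.1 m
R = ρL/A = (1.64×10^-8)(877.1)/(1.1222e-07) = 128.2 Ω
P = I²R = (6.28)² × 128.2 = 5060 W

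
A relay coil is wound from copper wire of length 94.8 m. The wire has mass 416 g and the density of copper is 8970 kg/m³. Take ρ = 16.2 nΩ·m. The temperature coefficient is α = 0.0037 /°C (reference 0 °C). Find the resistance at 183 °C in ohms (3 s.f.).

5.26 Ω

ρ = 16.2 nΩ·m = 1.62×10^-8 Ω·m
A = m/(density·L) = 0.416/(8970×94.8) = 4.8921e-07 m²
R = ρL/A = (1.62×10^-8)(94.8)/(4.8921e-07) = 3.139 Ω
R(183 °C) = 3.139 × (1 + 0.0037×183) = 5.26 Ω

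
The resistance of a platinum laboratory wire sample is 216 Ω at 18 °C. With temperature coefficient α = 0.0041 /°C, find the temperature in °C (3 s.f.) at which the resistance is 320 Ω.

135 °C

R = R₀(1 + α(T − T₀)) ⇒ T = T₀ + (R/R₀ − 1)/α
T = 18 + (320/216 − 1)/0.0041 = 18 + (0.4815)/0.0041 = 135 °C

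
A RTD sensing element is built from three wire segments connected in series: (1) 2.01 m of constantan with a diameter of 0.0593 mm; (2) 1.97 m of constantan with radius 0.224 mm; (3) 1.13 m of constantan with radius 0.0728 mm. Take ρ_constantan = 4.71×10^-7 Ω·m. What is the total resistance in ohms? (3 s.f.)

381 Ω

Seg 1: A = π(d/2)² = π(2.9650e-05 m)² = 2.762e-09 m²
R_1 = (4.71×10^-7)(2.01)/(2.762e-09) = 342.8 Ω
Seg 2: A = πr² = π(2.2400e-04 m)² = 1.576e-07 m²
R_2 = (4.71×10^-7)(1.97)/(1.576e-07) = 5.886 Ω
Seg 3: A = πr² = π(7.2800e-05 m)² = 1.665e-08 m²
R_3 = (4.71×10^-7)(1.13)/(1.665e-08) = 31.97 Ω
R_total = R_1 + R_2 + R_3 = 381 Ω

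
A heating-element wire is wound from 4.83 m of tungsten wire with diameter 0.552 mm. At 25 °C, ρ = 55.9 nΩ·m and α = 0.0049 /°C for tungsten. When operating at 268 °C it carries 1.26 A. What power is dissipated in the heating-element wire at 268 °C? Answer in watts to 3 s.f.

3.92 W

ρ = 55.9 nΩ·m = 5.59×10^-8 Ω·m
A = π(d/2)² = π(2.7600e-04 m)² = 2.393e-07 m²
R₍25₎ = ρL/A = (5.59×10^-8)(4.83)/(2.393e-07) = 1.128 Ω
R₍268₎ = R₍25₎(1 + αΔT) = 1.128 × (1 + 0.0049×243) = 2.472 Ω
P = I²R = (1.26)² × 2.472 = 3.92 W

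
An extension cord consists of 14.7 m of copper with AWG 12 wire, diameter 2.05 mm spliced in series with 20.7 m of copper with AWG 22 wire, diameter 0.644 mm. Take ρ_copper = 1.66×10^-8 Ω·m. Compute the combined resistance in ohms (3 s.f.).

Segment 1: A = π(2.05/2 mm)² = π(1.0250e-03 m)² = 3.301e-06 m²
R₁ = ρL/A = (1.66×10^-8)(14.7)/(3.301e-06) = 0.07393 Ω
Segment 2: A = π(0.644/2 mm)² = π(3.2200e-04 m)² = 3.257e-07 m²
R₂ = (1.66×10^-8)(20.7)/(3.257e-07) = 1.055 Ω
R = R₁ + R₂ = 1.13 Ω

1.13 Ω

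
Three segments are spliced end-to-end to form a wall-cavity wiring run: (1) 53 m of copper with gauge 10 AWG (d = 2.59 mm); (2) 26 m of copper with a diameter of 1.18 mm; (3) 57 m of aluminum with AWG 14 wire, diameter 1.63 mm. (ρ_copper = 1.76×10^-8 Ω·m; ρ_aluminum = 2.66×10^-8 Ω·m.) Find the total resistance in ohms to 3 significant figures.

1.32 Ω

Seg 1: A = π(2.59/2 mm)² = π(1.2950e-03 m)² = 5.269e-06 m²
R_1 = (1.76×10^-8)(53)/(5.269e-06) = 0.1771 Ω
Seg 2: A = π(d/2)² = π(5.9000e-04 m)² = 1.094e-06 m²
R_2 = (1.76×10^-8)(26)/(1.094e-06) = 0.4184 Ω
Seg 3: A = π(1.63/2 mm)² = π(8.1500e-04 m)² = 2.087e-06 m²
R_3 = (2.66×10^-8)(57)/(2.087e-06) = 0.7266 Ω
R_total = R_1 + R_2 + R_3 = 1.32 Ω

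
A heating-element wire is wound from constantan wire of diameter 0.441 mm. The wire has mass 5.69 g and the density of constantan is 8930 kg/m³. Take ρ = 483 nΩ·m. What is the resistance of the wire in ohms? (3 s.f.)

ρ = 483 nΩ·m = 4.83×10^-7 Ω·m
A = π(d/2)² = π(2.2050e-04 m)² = 1.5275e-07 m²
L = m/(density·A) = 0.00569/(8930×1.5275e-07) = 4.172 m
R = ρL/A = (4.83×10^-7)(4.172)/(1.5275e-07) = 13.2 Ω

13.2 Ω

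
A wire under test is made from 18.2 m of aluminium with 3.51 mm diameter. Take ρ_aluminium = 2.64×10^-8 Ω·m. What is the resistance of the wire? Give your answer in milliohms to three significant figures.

A = π(d/2)² = π(1.7550e-03 m)² = 9.676e-06 m²
R = ρL/A = (2.64×10^-8)(18.2 m)/(9.676e-06 m²) = 49.7 mΩ

49.7 mΩ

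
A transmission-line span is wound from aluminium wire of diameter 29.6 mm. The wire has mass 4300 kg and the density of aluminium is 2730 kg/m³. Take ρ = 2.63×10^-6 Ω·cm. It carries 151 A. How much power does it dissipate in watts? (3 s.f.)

1990 W

ρ = 2.63×10^-6 Ω·cm = 2.63×10^-8 Ω·m
A = π(d/2)² = π(1.4800e-02 m)² = 6.8813e-04 m²
L = m/(density·A) = 4300/(2730×6.8813e-04) = 2289 m
R = ρL/A = (2.63×10^-8)(2289)/(6.8813e-04) = 0.08748 Ω
P = I²R = (151)² × 0.08748 = 1990 W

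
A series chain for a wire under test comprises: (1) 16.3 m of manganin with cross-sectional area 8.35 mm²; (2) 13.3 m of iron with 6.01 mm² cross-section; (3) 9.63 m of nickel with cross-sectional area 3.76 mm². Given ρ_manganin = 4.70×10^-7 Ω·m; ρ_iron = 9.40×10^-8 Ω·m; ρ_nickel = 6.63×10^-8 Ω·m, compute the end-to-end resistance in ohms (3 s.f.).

1.30 Ω

Seg 1: A = 8.35 mm² = 8.350e-06 m²
R_1 = (4.70×10^-7)(16.3)/(8.350e-06) = 0.9175 Ω
Seg 2: A = 6.01 mm² = 6.010e-06 m²
R_2 = (9.40×10^-8)(13.3)/(6.010e-06) = 0.208 Ω
Seg 3: A = 3.76 mm² = 3.760e-06 m²
R_3 = (6.63×10^-8)(9.63)/(3.760e-06) = 0.1698 Ω
R_total = R_1 + R_2 + R_3 = 1.30 Ω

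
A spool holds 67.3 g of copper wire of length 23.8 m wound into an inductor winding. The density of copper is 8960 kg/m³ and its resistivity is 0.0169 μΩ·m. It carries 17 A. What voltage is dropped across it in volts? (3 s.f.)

ρ = 0.0169 μΩ·m = 1.69×10^-8 Ω·m
A = m/(density·L) = 0.0673/(8960×23.8) = 3.1559e-07 m²
R = ρL/A = (1.69×10^-8)(23.8)/(3.1559e-07) = 1.274 Ω
V = IR = 17 × 1.274 = 21.7 V

21.7 V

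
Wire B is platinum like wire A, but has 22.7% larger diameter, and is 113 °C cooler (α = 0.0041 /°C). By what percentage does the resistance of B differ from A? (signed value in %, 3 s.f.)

-64.4%

R ∝ ρL/d² with ρ ∝ (1+αΔT), so R_B/R_A = (1 + 22.7/100)⁻² × (1 − 0.0041×113)
= 0.6642 × 0.5367 = 0.3565
(R_B − R_A)/R_A = 0.3565 − 1 = -64.4%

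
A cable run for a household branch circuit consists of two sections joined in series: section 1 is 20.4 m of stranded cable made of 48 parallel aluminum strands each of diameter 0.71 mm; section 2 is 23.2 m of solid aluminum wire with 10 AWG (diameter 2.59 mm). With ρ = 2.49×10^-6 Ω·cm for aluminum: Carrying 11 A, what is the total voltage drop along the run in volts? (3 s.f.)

ρ = 2.49×10^-6 Ω·cm = 2.49×10^-8 Ω·m
Section 1: A_strand = π(3.5500e-04)² = 3.959e-07 m²; R₁ = ρL/(N·A_s) = (2.49×10^-8)(20.4)/(48×3.959e-07) = 0.02673 Ω
Section 2: A = π(2.59/2 mm)² = π(1.2950e-03 m)² = 5.269e-06 m²
R₂ = (2.49×10^-8)(23.2)/(5.269e-06) = 0.1096 Ω
R = R₁ + R₂ = 0.1364 Ω
V = IR = 11 × 0.1364 = 1.50 V

1.50 V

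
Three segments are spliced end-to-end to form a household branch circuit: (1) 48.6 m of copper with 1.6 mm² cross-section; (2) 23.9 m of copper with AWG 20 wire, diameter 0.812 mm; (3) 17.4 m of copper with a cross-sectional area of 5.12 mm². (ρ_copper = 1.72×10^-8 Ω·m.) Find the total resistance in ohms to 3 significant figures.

Seg 1: A = 1.6 mm² = 1.600e-06 m²
R_1 = (1.72×10^-8)(48.6)/(1.600e-06) = 0.5224 Ω
Seg 2: A = π(0.812/2 mm)² = π(4.0600e-04 m)² = 5.178e-07 m²
R_2 = (1.72×10^-8)(23.9)/(5.178e-07) = 0.7938 Ω
Seg 3: A = 5.12 mm² = 5.120e-06 m²
R_3 = (1.72×10^-8)(17.4)/(5.120e-06) = 0.05845 Ω
R_total = R_1 + R_2 + R_3 = 1.37 Ω

1.37 Ω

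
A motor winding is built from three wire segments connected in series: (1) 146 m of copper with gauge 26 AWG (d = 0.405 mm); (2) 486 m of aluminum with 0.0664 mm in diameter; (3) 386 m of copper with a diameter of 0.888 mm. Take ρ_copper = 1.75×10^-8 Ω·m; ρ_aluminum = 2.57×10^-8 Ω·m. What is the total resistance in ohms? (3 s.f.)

Seg 1: A = π(0.405/2 mm)² = π(2.0250e-04 m)² = 1.288e-07 m²
R_1 = (1.75×10^-8)(146)/(1.288e-07) = 19.83 Ω
Seg 2: A = π(d/2)² = π(3.3200e-05 m)² = 3.463e-09 m²
R_2 = (2.57×10^-8)(486)/(3.463e-09) = 3607 Ω
Seg 3: A = π(d/2)² = π(4.4400e-04 m)² = 6.193e-07 m²
R_3 = (1.75×10^-8)(386)/(6.193e-07) = 10.91 Ω
R_total = R_1 + R_2 + R_3 = 3640 Ω

3640 Ω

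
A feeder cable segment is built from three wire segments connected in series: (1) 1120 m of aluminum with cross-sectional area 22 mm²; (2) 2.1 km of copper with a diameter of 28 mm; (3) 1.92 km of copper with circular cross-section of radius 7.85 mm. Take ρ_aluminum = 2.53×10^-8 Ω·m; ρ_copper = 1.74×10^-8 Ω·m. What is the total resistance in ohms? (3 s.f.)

Seg 1: A = 22 mm² = 2.200e-05 m²
R_1 = (2.53×10^-8)(1120)/(2.200e-05) = 1.288 Ω
Seg 2: A = π(d/2)² = π(1.4000e-02 m)² = 6.158e-04 m²
R_2 = (1.74×10^-8)(2100)/(6.158e-04) = 0.05934 Ω
Seg 3: A = πr² = π(7.8500e-03 m)² = 1.936e-04 m²
R_3 = (1.74×10^-8)(1920)/(1.936e-04) = 0.1726 Ω
R_total = R_1 + R_2 + R_3 = 1.52 Ω

1.52 Ω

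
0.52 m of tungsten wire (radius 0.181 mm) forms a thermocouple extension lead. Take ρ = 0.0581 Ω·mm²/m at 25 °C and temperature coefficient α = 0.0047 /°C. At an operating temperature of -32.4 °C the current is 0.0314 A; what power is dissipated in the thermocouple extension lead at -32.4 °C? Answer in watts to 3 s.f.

ρ = 0.0581 Ω·mm²/m = 5.81×10^-8 Ω·m
A = πr² = π(1.8100e-04 m)² = 1.029e-07 m²
R₍25₎ = ρL/A = (5.81×10^-8)(0.52)/(1.029e-07) = 0.2935 Ω
R₍-32.4₎ = R₍25₎(1 + αΔT) = 0.2935 × (1 + 0.0047×-57.4) = 0.2144 Ω
P = I²R = (0.0314)² × 0.2144 = 2.11×10^-4 W

2.11×10^-4 W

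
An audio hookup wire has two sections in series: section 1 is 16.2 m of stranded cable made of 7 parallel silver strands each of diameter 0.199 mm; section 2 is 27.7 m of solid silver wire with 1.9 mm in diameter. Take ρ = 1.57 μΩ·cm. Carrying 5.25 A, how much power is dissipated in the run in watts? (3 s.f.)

36.4 W

ρ = 1.57 μΩ·cm = 1.57×10^-8 Ω·m
Section 1: A_strand = π(9.9500e-05)² = 3.110e-08 m²; R₁ = ρL/(N·A_s) = (1.57×10^-8)(16.2)/(7×3.110e-08) = 1.168 Ω
Section 2: A = π(d/2)² = π(9.5000e-04 m)² = 2.835e-06 m²
R₂ = (1.57×10^-8)(27.7)/(2.835e-06) = 0.1534 Ω
R = R₁ + R₂ = 1.322 Ω
P = I²R = (5.25)² × 1.322 = 36.4 W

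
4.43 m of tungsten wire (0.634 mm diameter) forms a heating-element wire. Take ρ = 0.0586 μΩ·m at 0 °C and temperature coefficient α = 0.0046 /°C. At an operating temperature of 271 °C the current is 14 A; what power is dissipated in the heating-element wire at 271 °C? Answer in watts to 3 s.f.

362 W

ρ = 0.0586 μΩ·m = 5.86×10^-8 Ω·m
A = π(d/2)² = π(3.1700e-04 m)² = 3.157e-07 m²
R₍0₎ = ρL/A = (5.86×10^-8)(4.43)/(3.157e-07) = 0.8223 Ω
R₍271₎ = R₍0₎(1 + αΔT) = 0.8223 × (1 + 0.0046×271) = 1.847 Ω
P = I²R = (14)² × 1.847 = 362 W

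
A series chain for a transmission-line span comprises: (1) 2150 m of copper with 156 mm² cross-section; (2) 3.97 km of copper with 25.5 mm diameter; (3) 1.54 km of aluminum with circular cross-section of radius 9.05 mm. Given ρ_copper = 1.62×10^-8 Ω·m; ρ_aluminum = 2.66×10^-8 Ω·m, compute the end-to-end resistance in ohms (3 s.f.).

0.508 Ω

Seg 1: A = 156 mm² = 1.560e-04 m²
R_1 = (1.62×10^-8)(2150)/(1.560e-04) = 0.2233 Ω
Seg 2: A = π(d/2)² = π(1.2750e-02 m)² = 5.107e-04 m²
R_2 = (1.62×10^-8)(3970)/(5.107e-04) = 0.1259 Ω
Seg 3: A = πr² = π(9.0500e-03 m)² = 2.573e-04 m²
R_3 = (2.66×10^-8)(1540)/(2.573e-04) = 0.1592 Ω
R_total = R_1 + R_2 + R_3 = 0.508 Ω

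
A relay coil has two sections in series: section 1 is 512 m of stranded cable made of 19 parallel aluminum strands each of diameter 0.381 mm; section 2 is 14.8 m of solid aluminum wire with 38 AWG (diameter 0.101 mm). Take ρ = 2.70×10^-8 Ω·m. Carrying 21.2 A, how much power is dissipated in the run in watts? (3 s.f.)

25300 W

Section 1: A_strand = π(1.9050e-04)² = 1.140e-07 m²; R₁ = ρL/(N·A_s) = (2.70×10^-8)(512)/(19×1.140e-07) = 6.382 Ω
Section 2: A = π(0.101/2 mm)² = π(5.0500e-05 m)² = 8.012e-09 m²
R₂ = (2.70×10^-8)(14.8)/(8.012e-09) = 49.88 Ω
R = R₁ + R₂ = 56.26 Ω
P = I²R = (21.2)² × 56.26 = 25300 W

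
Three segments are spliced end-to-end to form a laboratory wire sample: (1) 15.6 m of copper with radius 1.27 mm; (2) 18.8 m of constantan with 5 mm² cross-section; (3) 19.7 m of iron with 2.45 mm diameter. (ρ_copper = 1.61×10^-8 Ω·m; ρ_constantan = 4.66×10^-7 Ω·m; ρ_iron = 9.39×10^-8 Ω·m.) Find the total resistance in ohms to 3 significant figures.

Seg 1: A = πr² = π(1.2700e-03 m)² = 5.067e-06 m²
R_1 = (1.61×10^-8)(15.6)/(5.067e-06) = 0.04957 Ω
Seg 2: A = 5 mm² = 5.000e-06 m²
R_2 = (4.66×10^-7)(18.8)/(5.000e-06) = 1.752 Ω
Seg 3: A = π(d/2)² = π(1.2250e-03 m)² = 4.714e-06 m²
R_3 = (9.39×10^-8)(19.7)/(4.714e-06) = 0.3924 Ω
R_total = R_1 + R_2 + R_3 = 2.19 Ω

2.19 Ω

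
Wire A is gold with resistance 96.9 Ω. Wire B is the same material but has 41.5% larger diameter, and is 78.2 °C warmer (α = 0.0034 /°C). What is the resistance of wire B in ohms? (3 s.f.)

61.3 Ω

R ∝ ρL/d² with ρ ∝ (1+αΔT), so R_B/R_A = (1 + 41.5/100)⁻² × (1 + 0.0034×78.2)
= 0.4994 × 1.266 = 0.6322
R_B = 0.6322 × 96.9 = 61.3 Ω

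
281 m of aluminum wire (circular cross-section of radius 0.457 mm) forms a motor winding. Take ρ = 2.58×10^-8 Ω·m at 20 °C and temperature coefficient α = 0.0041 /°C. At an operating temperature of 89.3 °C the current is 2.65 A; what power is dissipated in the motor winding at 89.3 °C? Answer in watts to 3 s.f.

A = πr² = π(4.5700e-04 m)² = 6.561e-07 m²
R₍20₎ = ρL/A = (2.58×10^-8)(281)/(6.561e-07) = 11.05 Ω
R₍89.3₎ = R₍20₎(1 + αΔT) = 11.05 × (1 + 0.0041×69.3) = 14.19 Ω
P = I²R = (2.65)² × 14.19 = 99.6 W

99.6 W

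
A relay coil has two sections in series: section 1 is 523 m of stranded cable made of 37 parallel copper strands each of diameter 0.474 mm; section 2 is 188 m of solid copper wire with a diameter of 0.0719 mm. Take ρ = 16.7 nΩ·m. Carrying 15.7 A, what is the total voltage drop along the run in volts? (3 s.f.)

12200 V

ρ = 16.7 nΩ·m = 1.67×10^-8 Ω·m
Section 1: A_strand = π(2.3700e-04)² = 1.765e-07 m²; R₁ = ρL/(N·A_s) = (1.67×10^-8)(523)/(37×1.765e-07) = 1.338 Ω
Section 2: A = π(d/2)² = π(3.5950e-05 m)² = 4.060e-09 m²
R₂ = (1.67×10^-8)(188)/(4.060e-09) = 773.3 Ω
R = R₁ + R₂ = 774.6 Ω
V = IR = 15.7 × 774.6 = 12200 V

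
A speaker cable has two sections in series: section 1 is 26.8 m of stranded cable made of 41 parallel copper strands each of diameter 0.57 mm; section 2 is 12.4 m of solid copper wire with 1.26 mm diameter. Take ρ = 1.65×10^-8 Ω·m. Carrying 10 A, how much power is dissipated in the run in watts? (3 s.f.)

Section 1: A_strand = π(2.8500e-04)² = 2.552e-07 m²; R₁ = ρL/(N·A_s) = (1.65×10^-8)(26.8)/(41×2.552e-07) = 0.04227 Ω
Section 2: A = π(d/2)² = π(6.3000e-04 m)² = 1.247e-06 m²
R₂ = (1.65×10^-8)(12.4)/(1.247e-06) = 0.1641 Ω
R = R₁ + R₂ = 0.2064 Ω
P = I²R = (10)² × 0.2064 = 20.6 W

20.6 W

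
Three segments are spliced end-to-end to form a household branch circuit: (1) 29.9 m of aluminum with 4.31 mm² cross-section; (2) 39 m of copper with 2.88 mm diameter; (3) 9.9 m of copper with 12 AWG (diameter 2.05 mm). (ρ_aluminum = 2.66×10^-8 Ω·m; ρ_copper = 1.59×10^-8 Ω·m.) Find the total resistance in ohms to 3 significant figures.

Seg 1: A = 4.31 mm² = 4.310e-06 m²
R_1 = (2.66×10^-8)(29.9)/(4.310e-06) = 0.1845 Ω
Seg 2: A = π(d/2)² = π(1.4400e-03 m)² = 6.514e-06 m²
R_2 = (1.59×10^-8)(39)/(6.514e-06) = 0.09519 Ω
Seg 3: A = π(2.05/2 mm)² = π(1.0250e-03 m)² = 3.301e-06 m²
R_3 = (1.59×10^-8)(9.9)/(3.301e-06) = 0.04769 Ω
R_total = R_1 + R_2 + R_3 = 0.327 Ω

0.327 Ω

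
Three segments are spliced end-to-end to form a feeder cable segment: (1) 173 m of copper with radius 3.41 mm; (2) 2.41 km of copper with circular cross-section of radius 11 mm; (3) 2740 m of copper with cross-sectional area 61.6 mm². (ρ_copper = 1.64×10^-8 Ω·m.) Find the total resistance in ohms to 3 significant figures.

0.911 Ω

Seg 1: A = πr² = π(3.4100e-03 m)² = 3.653e-05 m²
R_1 = (1.64×10^-8)(173)/(3.653e-05) = 0.07767 Ω
Seg 2: A = πr² = π(1.1000e-02 m)² = 3.801e-04 m²
R_2 = (1.64×10^-8)(2410)/(3.801e-04) = 0.104 Ω
Seg 3: A = 61.6 mm² = 6.160e-05 m²
R_3 = (1.64×10^-8)(2740)/(6.160e-05) = 0.7295 Ω
R_total = R_1 + R_2 + R_3 = 0.911 Ω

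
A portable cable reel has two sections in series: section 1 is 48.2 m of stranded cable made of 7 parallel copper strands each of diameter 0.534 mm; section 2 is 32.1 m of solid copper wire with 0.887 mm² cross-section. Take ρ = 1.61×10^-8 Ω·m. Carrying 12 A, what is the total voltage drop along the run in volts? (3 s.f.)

12.9 V

Section 1: A_strand = π(2.6700e-04)² = 2.240e-07 m²; R₁ = ρL/(N·A_s) = (1.61×10^-8)(48.2)/(7×2.240e-07) = 0.495 Ω
Section 2: A = 0.887 mm² = 8.870e-07 m²
R₂ = (1.61×10^-8)(32.1)/(8.870e-07) = 0.5826 Ω
R = R₁ + R₂ = 1.078 Ω
V = IR = 12 × 1.078 = 12.9 V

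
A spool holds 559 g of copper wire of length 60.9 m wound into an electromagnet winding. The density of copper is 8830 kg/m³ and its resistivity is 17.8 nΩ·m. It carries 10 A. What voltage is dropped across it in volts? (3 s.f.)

ρ = 17.8 nΩ·m = 1.78×10^-8 Ω·m
A = m/(density·L) = 0.559/(8830×60.9) = 1.0395e-06 m²
R = ρL/A = (1.78×10^-8)(60.9)/(1.0395e-06) = 1.043 Ω
V = IR = 10 × 1.043 = 10.4 V

10.4 V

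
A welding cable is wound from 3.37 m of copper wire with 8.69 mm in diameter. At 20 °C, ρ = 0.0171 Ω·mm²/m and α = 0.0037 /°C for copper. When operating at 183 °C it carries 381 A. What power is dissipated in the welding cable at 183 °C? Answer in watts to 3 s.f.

ρ = 0.0171 Ω·mm²/m = 1.71×10^-8 Ω·m
A = π(d/2)² = π(4.3450e-03 m)² = 5.931e-05 m²
R₍20₎ = ρL/A = (1.71×10^-8)(3.37)/(5.931e-05) = 9.716×10^-4 Ω
R₍183₎ = R₍20₎(1 + αΔT) = 9.716×10^-4 × (1 + 0.0037×163) = 0.001558 Ω
P = I²R = (381)² × 0.001558 = 226 W

226 W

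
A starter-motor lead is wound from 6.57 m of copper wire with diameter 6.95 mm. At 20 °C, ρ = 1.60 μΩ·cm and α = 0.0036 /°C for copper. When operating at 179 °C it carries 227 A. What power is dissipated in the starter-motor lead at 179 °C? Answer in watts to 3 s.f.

ρ = 1.60 μΩ·cm = 1.60×10^-8 Ω·m
A = π(d/2)² = π(3.4750e-03 m)² = 3.794e-05 m²
R₍20₎ = ρL/A = (1.60×10^-8)(6.57)/(3.794e-05) = 0.002771 Ω
R₍179₎ = R₍20₎(1 + αΔT) = 0.002771 × (1 + 0.0036×159) = 0.004357 Ω
P = I²R = (227)² × 0.004357 = 225 W

225 W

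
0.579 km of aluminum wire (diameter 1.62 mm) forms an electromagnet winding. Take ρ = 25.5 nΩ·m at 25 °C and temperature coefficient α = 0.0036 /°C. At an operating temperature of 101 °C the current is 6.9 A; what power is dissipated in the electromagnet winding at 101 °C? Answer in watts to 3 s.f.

434 W

ρ = 25.5 nΩ·m = 2.55×10^-8 Ω·m
A = π(d/2)² = π(8.1000e-04 m)² = 2.061e-06 m²
R₍25₎ = ρL/A = (2.55×10^-8)(579)/(2.061e-06) = 7.163 Ω
R₍101₎ = R₍25₎(1 + αΔT) = 7.163 × (1 + 0.0036×76) = 9.123 Ω
P = I²R = (6.9)² × 9.123 = 434 W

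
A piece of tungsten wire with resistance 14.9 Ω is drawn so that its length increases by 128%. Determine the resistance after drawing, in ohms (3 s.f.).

k = 1 + 128/100 = 2.28; volume constant ⇒ A' = A/k, so R' = k²R.
R' = 5.198 × 14.9 = 77.5 Ω

77.5 Ω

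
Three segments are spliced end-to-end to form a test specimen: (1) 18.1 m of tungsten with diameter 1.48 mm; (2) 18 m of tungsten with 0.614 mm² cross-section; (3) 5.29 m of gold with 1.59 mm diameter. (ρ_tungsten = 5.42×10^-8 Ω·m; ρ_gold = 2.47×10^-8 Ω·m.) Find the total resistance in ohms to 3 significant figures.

Seg 1: A = π(d/2)² = π(7.4000e-04 m)² = 1.720e-06 m²
R_1 = (5.42×10^-8)(18.1)/(1.720e-06) = 0.5702 Ω
Seg 2: A = 0.614 mm² = 6.140e-07 m²
R_2 = (5.42×10^-8)(18)/(6.140e-07) = 1.589 Ω
Seg 3: A = π(d/2)² = π(7.9500e-04 m)² = 1.986e-06 m²
R_3 = (2.47×10^-8)(5.29)/(1.986e-06) = 0.06581 Ω
R_total = R_1 + R_2 + R_3 = 2.22 Ω

2.22 Ω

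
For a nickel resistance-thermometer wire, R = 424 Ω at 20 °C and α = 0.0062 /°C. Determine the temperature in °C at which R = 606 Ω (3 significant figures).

89.2 °C

R = R₀(1 + α(T − T₀)) ⇒ T = T₀ + (R/R₀ − 1)/α
T = 20 + (606/424 − 1)/0.0062 = 20 + (0.4292)/0.0062 = 89.2 °C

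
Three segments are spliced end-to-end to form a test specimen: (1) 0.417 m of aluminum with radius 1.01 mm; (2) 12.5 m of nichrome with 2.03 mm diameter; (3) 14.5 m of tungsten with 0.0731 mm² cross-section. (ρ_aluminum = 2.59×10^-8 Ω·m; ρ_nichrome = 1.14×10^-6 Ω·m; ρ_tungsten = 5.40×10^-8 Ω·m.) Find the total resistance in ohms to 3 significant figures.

Seg 1: A = πr² = π(1.0100e-03 m)² = 3.205e-06 m²
R_1 = (2.59×10^-8)(0.417)/(3.205e-06) = 0.00337 Ω
Seg 2: A = π(d/2)² = π(1.0150e-03 m)² = 3.237e-06 m²
R_2 = (1.14×10^-6)(12.5)/(3.237e-06) = 4.403 Ω
Seg 3: A = 0.0731 mm² = 7.310e-08 m²
R_3 = (5.40×10^-8)(14.5)/(7.310e-08) = 10.71 Ω
R_total = R_1 + R_2 + R_3 = 15.1 Ω

15.1 Ω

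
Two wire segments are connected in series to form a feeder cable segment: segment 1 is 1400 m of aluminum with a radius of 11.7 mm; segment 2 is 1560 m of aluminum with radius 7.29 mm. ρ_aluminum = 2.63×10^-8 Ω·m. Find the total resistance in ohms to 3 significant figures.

0.331 Ω

Segment 1: A = πr² = π(1.1700e-02 m)² = 4.301e-04 m²
R₁ = ρL/A = (2.63×10^-8)(1400)/(4.301e-04) = 0.08562 Ω
Segment 2: A = πr² = π(7.2900e-03 m)² = 1.670e-04 m²
R₂ = (2.63×10^-8)(1560)/(1.670e-04) = 0.2457 Ω
R = R₁ + R₂ = 0.331 Ω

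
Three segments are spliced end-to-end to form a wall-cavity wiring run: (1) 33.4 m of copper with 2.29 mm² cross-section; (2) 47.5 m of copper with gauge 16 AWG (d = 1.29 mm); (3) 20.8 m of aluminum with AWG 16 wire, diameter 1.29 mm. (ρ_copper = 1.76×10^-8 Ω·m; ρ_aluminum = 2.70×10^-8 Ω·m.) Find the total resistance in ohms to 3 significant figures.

1.33 Ω

Seg 1: A = 2.29 mm² = 2.290e-06 m²
R_1 = (1.76×10^-8)(33.4)/(2.290e-06) = 0.2567 Ω
Seg 2: A = π(1.29/2 mm)² = π(6.4500e-04 m)² = 1.307e-06 m²
R_2 = (1.76×10^-8)(47.5)/(1.307e-06) = 0.6396 Ω
Seg 3: A = π(1.29/2 mm)² = π(6.4500e-04 m)² = 1.307e-06 m²
R_3 = (2.70×10^-8)(20.8)/(1.307e-06) = 0.4297 Ω
R_total = R_1 + R_2 + R_3 = 1.33 Ω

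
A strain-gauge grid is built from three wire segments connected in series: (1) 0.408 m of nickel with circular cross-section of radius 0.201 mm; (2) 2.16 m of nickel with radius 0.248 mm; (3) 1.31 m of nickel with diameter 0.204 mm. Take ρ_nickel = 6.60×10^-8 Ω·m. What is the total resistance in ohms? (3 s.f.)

Seg 1: A = πr² = π(2.0100e-04 m)² = 1.269e-07 m²
R_1 = (6.60×10^-8)(0.408)/(1.269e-07) = 0.2122 Ω
Seg 2: A = πr² = π(2.4800e-04 m)² = 1.932e-07 m²
R_2 = (6.60×10^-8)(2.16)/(1.932e-07) = 0.7378 Ω
Seg 3: A = π(d/2)² = π(1.0200e-04 m)² = 3.269e-08 m²
R_3 = (6.60×10^-8)(1.31)/(3.269e-08) = 2.645 Ω
R_total = R_1 + R_2 + R_3 = 3.60 Ω

3.60 Ω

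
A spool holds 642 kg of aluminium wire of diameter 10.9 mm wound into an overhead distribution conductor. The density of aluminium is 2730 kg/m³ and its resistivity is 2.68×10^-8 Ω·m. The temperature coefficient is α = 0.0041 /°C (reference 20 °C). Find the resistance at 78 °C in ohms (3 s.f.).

A = π(d/2)² = π(5.4500e-03 m)² = 9.3313e-05 m²
L = m/(density·A) = 642/(2730×9.3313e-05) = 2520 m
R = ρL/A = (2.68×10^-8)(2520)/(9.3313e-05) = 0.7238 Ω
R(78 °C) = 0.7238 × (1 + 0.0041×58) = 0.896 Ω

0.896 Ω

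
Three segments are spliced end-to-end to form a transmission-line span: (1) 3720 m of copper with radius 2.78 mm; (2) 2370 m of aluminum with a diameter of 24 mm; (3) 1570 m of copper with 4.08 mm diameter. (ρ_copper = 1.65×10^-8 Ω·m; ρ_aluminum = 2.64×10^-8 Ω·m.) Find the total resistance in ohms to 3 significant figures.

4.65 Ω

Seg 1: A = πr² = π(2.7800e-03 m)² = 2.428e-05 m²
R_1 = (1.65×10^-8)(3720)/(2.428e-05) = 2.528 Ω
Seg 2: A = π(d/2)² = π(1.2000e-02 m)² = 4.524e-04 m²
R_2 = (2.64×10^-8)(2370)/(4.524e-04) = 0.1383 Ω
Seg 3: A = π(d/2)² = π(2.0400e-03 m)² = 1.307e-05 m²
R_3 = (1.65×10^-8)(1570)/(1.307e-05) = 1.981 Ω
R_total = R_1 + R_2 + R_3 = 4.65 Ω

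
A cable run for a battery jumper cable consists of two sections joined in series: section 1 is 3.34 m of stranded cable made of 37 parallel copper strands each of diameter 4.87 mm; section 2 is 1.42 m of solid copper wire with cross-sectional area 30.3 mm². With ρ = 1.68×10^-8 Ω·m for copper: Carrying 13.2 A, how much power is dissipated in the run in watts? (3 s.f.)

Section 1: A_strand = π(2.4350e-03)² = 1.863e-05 m²; R₁ = ρL/(N·A_s) = (1.68×10^-8)(3.34)/(37×1.863e-05) = 8.142×10^-5 Ω
Section 2: A = 30.3 mm² = 3.030e-05 m²
R₂ = (1.68×10^-8)(1.42)/(3.030e-05) = 7.873×10^-4 Ω
R = R₁ + R₂ = 8.687×10^-4 Ω
P = I²R = (13.2)² × 8.687×10^-4 = 0.151 W

0.151 W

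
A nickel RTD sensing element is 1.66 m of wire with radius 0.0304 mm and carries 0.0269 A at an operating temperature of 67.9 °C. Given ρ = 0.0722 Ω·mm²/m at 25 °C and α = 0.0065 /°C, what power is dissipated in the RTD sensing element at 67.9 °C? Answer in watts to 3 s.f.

0.0382 W

ρ = 0.0722 Ω·mm²/m = 7.22×10^-8 Ω·m
A = πr² = π(3.0400e-05 m)² = 2.903e-09 m²
R₍25₎ = ρL/A = (7.22×10^-8)(1.66)/(2.903e-09) = 41.28 Ω
R₍67.9₎ = R₍25₎(1 + αΔT) = 41.28 × (1 + 0.0065×42.9) = 52.79 Ω
P = I²R = (0.0269)² × 52.79 = 0.0382 W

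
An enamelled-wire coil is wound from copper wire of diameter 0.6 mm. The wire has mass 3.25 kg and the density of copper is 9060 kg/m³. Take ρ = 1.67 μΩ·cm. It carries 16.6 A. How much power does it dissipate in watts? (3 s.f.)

ρ = 1.67 μΩ·cm = 1.67×10^-8 Ω·m
A = π(d/2)² = π(3.0000e-04 m)² = 2.8274e-07 m²
L = m/(density·A) = 3.25/(9060×2.8274e-07) = 1269 m
R = ρL/A = (1.67×10^-8)(1269)/(2.8274e-07) = 74.94 Ω
P = I²R = (16.6)² × 74.94 = 20600 W

20600 W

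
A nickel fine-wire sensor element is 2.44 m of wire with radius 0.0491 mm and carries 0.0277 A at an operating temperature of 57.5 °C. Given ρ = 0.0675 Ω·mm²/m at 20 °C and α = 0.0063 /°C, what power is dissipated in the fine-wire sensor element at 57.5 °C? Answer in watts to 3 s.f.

0.0206 W

ρ = 0.0675 Ω·mm²/m = 6.75×10^-8 Ω·m
A = πr² = π(4.9100e-05 m)² = 7.574e-09 m²
R₍20₎ = ρL/A = (6.75×10^-8)(2.44)/(7.574e-09) = 21.75 Ω
R₍57.5₎ = R₍20₎(1 + αΔT) = 21.75 × (1 + 0.0063×37.5) = 26.88 Ω
P = I²R = (0.0277)² × 26.88 = 0.0206 W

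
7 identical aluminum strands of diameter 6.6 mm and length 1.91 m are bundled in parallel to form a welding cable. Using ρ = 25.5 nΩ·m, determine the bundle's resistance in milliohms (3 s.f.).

ρ = 25.5 nΩ·m = 2.55×10^-8 Ω·m
A_strand = π(3.3000e-03 m)² = 3.421e-05 m²
R_strand = ρL/A = (2.55×10^-8)(1.91)/(3.421e-05) = 0.001424 Ω
R_total = R_strand/N = 0.001424/7 = 0.203 mΩ

0.203 mΩ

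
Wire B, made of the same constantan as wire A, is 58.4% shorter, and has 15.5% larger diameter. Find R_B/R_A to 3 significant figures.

R ∝ L/d², so R_B/R_A = (1 − 58.4/100) × (1 + 15.5/100)⁻²
= 0.416 × 0.7496 = 0.312

0.312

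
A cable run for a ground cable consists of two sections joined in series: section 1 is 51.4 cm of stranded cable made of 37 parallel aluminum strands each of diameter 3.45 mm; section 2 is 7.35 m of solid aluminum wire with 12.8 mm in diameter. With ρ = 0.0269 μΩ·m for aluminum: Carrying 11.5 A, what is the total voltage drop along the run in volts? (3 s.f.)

0.0181 V

ρ = 0.0269 μΩ·m = 2.69×10^-8 Ω·m
Section 1: A_strand = π(1.7250e-03)² = 9.348e-06 m²; R₁ = ρL/(N·A_s) = (2.69×10^-8)(0.514)/(37×9.348e-06) = 3.997×10^-5 Ω
Section 2: A = π(d/2)² = π(6.4000e-03 m)² = 1.287e-04 m²
R₂ = (2.69×10^-8)(7.35)/(1.287e-04) = 0.001536 Ω
R = R₁ + R₂ = 0.001576 Ω
V = IR = 11.5 × 0.001576 = 0.0181 V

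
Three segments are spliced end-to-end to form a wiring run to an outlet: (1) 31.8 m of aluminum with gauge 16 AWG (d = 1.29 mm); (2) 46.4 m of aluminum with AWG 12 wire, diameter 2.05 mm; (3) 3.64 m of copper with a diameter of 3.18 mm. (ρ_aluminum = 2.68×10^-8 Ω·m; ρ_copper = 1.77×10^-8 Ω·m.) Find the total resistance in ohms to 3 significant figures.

Seg 1: A = π(1.29/2 mm)² = π(6.4500e-04 m)² = 1.307e-06 m²
R_1 = (2.68×10^-8)(31.8)/(1.307e-06) = 0.6521 Ω
Seg 2: A = π(2.05/2 mm)² = π(1.0250e-03 m)² = 3.301e-06 m²
R_2 = (2.68×10^-8)(46.4)/(3.301e-06) = 0.3768 Ω
Seg 3: A = π(d/2)² = π(1.5900e-03 m)² = 7.942e-06 m²
R_3 = (1.77×10^-8)(3.64)/(7.942e-06) = 0.008112 Ω
R_total = R_1 + R_2 + R_3 = 1.04 Ω

1.04 Ω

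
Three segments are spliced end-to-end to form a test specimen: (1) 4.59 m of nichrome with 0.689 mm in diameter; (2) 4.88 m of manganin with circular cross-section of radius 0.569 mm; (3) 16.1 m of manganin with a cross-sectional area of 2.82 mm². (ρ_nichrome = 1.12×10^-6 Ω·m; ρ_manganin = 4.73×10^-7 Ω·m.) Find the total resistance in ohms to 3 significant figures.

Seg 1: A = π(d/2)² = π(3.4450e-04 m)² = 3.728e-07 m²
R_1 = (1.12×10^-6)(4.59)/(3.728e-07) = 13.79 Ω
Seg 2: A = πr² = π(5.6900e-04 m)² = 1.017e-06 m²
R_2 = (4.73×10^-7)(4.88)/(1.017e-06) = 2.269 Ω
Seg 3: A = 2.82 mm² = 2.820e-06 m²
R_3 = (4.73×10^-7)(16.1)/(2.820e-06) = 2.7 Ω
R_total = R_1 + R_2 + R_3 = 18.8 Ω

18.8 Ω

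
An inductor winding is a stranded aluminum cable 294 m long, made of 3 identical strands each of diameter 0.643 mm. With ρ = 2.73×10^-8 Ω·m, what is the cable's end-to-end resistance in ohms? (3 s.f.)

A_strand = π(3.2150e-04 m)² = 3.247e-07 m²
R_strand = ρL/A = (2.73×10^-8)(294)/(3.247e-07) = 24.72 Ω
R_total = R_strand/N = 24.72/3 = 8.24 Ω

8.24 Ω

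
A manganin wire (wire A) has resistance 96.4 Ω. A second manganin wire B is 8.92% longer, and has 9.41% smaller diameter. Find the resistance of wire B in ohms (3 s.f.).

128 Ω

R ∝ L/d², so R_B/R_A = (1 + 8.92/100) × (1 − 9.41/100)⁻²
= 1.089 × 1.218 = 1.327
R_B = 1.327 × 96.4 = 128 Ω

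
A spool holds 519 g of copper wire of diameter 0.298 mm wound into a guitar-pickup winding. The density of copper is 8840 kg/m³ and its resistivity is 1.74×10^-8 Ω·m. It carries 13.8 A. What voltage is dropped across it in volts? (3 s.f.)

2900 V

A = π(d/2)² = π(1.4900e-04 m)² = 6.9746e-08 m²
L = m/(density·A) = 0.519/(8840×6.9746e-08) = 841.8 m
R = ρL/A = (1.74×10^-8)(841.8)/(6.9746e-08) = 210 Ω
V = IR = 13.8 × 210 = 2900 V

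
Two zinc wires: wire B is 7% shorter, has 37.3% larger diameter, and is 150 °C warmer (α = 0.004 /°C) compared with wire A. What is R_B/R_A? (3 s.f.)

R ∝ ρL/d² with ρ ∝ (1+αΔT), so R_B/R_A = (1 − 7/100) × (1 + 37.3/100)⁻² × (1 + 0.004×150)
= 0.93 × 0.5305 × 1.6 = 0.789

0.789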